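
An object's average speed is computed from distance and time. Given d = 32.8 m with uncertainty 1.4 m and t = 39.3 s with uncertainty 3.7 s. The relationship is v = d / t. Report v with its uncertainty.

0.835 ± 0.0863 m/s

Products/powers → add relative errors in quadrature, weighted by exponent:
  (1·δd/d)² = (1×0.0427)² = 0.00182;  (-1·δt/t)² = (-1×0.0941)² = 0.00886
δv/v = √(0.0107) = 0.103
v = 0.835 m/s, so δv = 0.103 × 0.835 = 0.0863 m/s.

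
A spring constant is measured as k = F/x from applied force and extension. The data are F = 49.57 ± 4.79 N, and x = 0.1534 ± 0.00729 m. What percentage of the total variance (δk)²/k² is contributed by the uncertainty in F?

(δk/k)² = (1·δF/F)² + (-1·δx/x)²
  F term: (1×0.0966)² = 0.00934
  x term: (-1×0.0475)² = 0.00226
Total = 0.0116. Share from F = 0.00934/0.0116 = 0.805.

80.5%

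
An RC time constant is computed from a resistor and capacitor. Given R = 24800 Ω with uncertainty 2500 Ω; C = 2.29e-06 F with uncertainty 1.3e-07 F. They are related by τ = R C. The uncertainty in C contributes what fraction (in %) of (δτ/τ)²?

(δτ/τ)² = (1·δR/R)² + (1·δC/C)²
  R term: (1×0.101)² = 0.0102
  C term: (1×0.0568)² = 0.00322
Total = 0.0134. Share from C = 0.00322/0.0134 = 0.241.

24.1%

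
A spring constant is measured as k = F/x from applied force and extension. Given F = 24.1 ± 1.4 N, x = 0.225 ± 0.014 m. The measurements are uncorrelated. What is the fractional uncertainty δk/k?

0.0851

Each factor contributes (exponent × relative error)² to (δk/k)²:
  (1·δF/F)² = (1×0.0581)² = 0.00337;  (-1·δx/x)² = (-1×0.0622)² = 0.00387
δk/k = √(0.00725) = 0.0851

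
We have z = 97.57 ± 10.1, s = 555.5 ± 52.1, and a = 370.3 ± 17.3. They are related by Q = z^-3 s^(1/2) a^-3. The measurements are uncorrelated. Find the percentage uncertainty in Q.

Each factor contributes (exponent × relative error)² to (δQ/Q)²:
  (-3·δz/z)² = (-3×0.104)² = 0.0964;  (½·δs/s)² = (0.5×0.0938)² = 0.00220;  (-3·δa/a)² = (-3×0.0467)² = 0.0196
δQ/Q = √(0.118) = 0.344

34.4%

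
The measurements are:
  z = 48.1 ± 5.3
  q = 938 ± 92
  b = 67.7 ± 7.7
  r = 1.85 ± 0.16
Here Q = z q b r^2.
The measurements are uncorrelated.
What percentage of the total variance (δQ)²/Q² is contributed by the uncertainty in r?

(δQ/Q)² = (1·δz/z)² + (1·δq/q)² + (1·δb/b)² + (2·δr/r)²
  z term: (1×0.110)² = 0.0121
  q term: (1×0.0981)² = 0.00962
  b term: (1×0.114)² = 0.0129
  r term: (2×0.0865)² = 0.0299
Total = 0.0646. Share from r = 0.0299/0.0646 = 0.463.

46.3%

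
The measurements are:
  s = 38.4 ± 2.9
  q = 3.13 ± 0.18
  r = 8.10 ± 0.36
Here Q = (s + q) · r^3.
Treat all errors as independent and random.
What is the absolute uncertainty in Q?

3320

Let u = s + q = 41.5. δu = √(δs² + δq²) = √(8.41 + 0.0324) = 2.91, so δu/u = 0.0700.
Q is then a monomial in u, r:
δQ/Q = √((δu/u)² + (3·δr/r)²) = √(0.00489 + 0.0178) = 0.151
Q = 22100, so δQ = 0.151 × 22100 = 3320.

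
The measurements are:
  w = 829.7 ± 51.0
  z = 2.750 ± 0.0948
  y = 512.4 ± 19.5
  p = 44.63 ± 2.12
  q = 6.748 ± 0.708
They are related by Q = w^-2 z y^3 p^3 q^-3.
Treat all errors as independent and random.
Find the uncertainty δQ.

60000

Since Q is a product/quotient, work with relative uncertainties:
  (-2·δw/w)² = (-2×0.0615)² = 0.0151;  (1·δz/z)² = (1×0.0345)² = 0.00119;  (3·δy/y)² = (3×0.0381)² = 0.0130;  (3·δp/p)² = (3×0.0475)² = 0.0203;  (-3·δq/q)² = (-3×0.105)² = 0.0991
δQ/Q = √(0.149) = 0.386
Q = 155500, so δQ = 0.386 × 155500 = 60000.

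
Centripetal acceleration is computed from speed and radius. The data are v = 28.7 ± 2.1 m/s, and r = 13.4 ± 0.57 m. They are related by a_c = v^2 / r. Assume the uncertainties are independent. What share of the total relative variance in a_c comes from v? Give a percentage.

92.2%

(δa_c/a_c)² = (2·δv/v)² + (-1·δr/r)²
  v term: (2×0.0732)² = 0.0214
  r term: (-1×0.0425)² = 0.00181
Total = 0.0232. Share from v = 0.0214/0.0232 = 0.922.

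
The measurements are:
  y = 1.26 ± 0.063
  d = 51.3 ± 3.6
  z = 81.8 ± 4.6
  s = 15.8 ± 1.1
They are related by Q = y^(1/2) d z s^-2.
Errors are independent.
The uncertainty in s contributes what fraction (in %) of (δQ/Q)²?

(δQ/Q)² = (½·δy/y)² + (1·δd/d)² + (1·δz/z)² + (-2·δs/s)²
  y term: (0.5×0.0500)² = 0.000625
  d term: (1×0.0702)² = 0.00492
  z term: (1×0.0562)² = 0.00316
  s term: (-2×0.0696)² = 0.0194
Total = 0.0281. Share from s = 0.0194/0.0281 = 0.690.

69.0%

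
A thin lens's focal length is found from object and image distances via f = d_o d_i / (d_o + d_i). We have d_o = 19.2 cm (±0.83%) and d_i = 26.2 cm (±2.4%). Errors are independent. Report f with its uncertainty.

11.1 ± 0.124 cm

∂f/∂d_o = (d_i/(d_o+d_i))² = 0.333;  ∂f/∂d_i = (d_o/(d_o+d_i))² = 0.179
δf = √((∂f/∂d_o · δd_o)² + (∂f/∂d_i · δd_i)²) = √(0.00282 + 0.0126) = 0.124 cm
f = 11.1 cm.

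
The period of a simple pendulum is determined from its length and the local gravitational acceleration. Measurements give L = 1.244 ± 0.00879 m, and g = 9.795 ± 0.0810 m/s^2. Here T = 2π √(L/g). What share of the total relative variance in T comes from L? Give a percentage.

42.2%

(δT/T)² = (½·δL/L)² + (−½·δg/g)²
  L term: (0.5×0.00707)² = 1.25e-05
  g term: (-0.5×0.00827)² = 1.71e-05
Total = 2.96e-05. Share from L = 1.25e-05/2.96e-05 = 0.422.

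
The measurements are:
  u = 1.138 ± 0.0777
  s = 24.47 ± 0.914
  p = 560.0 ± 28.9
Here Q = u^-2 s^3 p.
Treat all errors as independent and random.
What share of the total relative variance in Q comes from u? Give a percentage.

(δQ/Q)² = (-2·δu/u)² + (3·δs/s)² + (1·δp/p)²
  u term: (-2×0.0683)² = 0.0186
  s term: (3×0.0374)² = 0.0126
  p term: (1×0.0516)² = 0.00266
Total = 0.0339. Share from u = 0.0186/0.0339 = 0.551.

55.1%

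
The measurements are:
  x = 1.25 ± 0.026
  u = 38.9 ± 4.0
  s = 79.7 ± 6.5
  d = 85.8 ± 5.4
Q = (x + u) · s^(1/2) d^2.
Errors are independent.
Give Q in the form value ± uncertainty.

Let w = x + u = 40.1. δw = √(δx² + δu²) = √(0.000676 + 16.0) = 4.00, so δw/w = 0.0996.
Q is then a monomial in w, s, d:
δQ/Q = √((δw/w)² + (½·δs/s)² + (2·δd/d)²) = √(0.00993 + 0.00166 + 0.0158) = 0.166
Q = 2.64e+06, so δQ = 0.166 × 2.64e+06 = 4.37e+05.

(2.64 ± 0.437) × 10^6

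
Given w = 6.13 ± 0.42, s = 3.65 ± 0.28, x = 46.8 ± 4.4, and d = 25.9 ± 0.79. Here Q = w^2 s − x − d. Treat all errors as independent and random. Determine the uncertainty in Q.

22.0

Let p = w^2·s = 137. δp/p = √((2·δw/w)² + (1·δs/s)²) = √(0.0188 + 0.00588) = 0.157, so δp = 21.5.
Q = p − x − d: δQ = √(δp² + δx² + δd²) = √(464 + 19.4 + 0.624) = 22.0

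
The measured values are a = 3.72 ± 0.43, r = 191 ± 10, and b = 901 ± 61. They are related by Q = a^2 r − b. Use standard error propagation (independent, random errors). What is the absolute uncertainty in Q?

Let p = a^2·r = 2640. δp/p = √((2·δa/a)² + (1·δr/r)²) = √(0.0534 + 0.00274) = 0.237, so δp = 627.
Q = p − b: δQ = √(δp² + δb²) = √(3.93e+05 + 3720) = 629

629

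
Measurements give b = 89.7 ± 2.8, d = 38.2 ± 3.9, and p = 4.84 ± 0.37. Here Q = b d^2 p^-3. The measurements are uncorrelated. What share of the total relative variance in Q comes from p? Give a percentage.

55.2%

(δQ/Q)² = (1·δb/b)² + (2·δd/d)² + (-3·δp/p)²
  b term: (1×0.0312)² = 0.000974
  d term: (2×0.102)² = 0.0417
  p term: (-3×0.0764)² = 0.0526
Total = 0.0953. Share from p = 0.0526/0.0953 = 0.552.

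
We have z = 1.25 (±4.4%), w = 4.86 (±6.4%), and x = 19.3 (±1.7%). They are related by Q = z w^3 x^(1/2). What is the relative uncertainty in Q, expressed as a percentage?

Products/powers → add relative errors in quadrature, weighted by exponent:
  (1·δz/z)² = (1×0.0440)² = 0.00194;  (3·δw/w)² = (3×0.0640)² = 0.0369;  (½·δx/x)² = (0.5×0.0170)² = 7.23e-05
δQ/Q = √(0.0389) = 0.197

19.7%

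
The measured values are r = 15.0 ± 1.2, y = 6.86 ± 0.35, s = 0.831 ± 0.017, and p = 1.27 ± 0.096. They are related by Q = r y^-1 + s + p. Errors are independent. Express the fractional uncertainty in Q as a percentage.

Let w = r·y^-1 = 2.19. δw/w = √((1·δr/r)² + (-1·δy/y)²) = √(0.00640 + 0.00260) = 0.0949, so δw = 0.207.
Q = w + s + p: δQ = √(δw² + δs² + δp²) = √(0.0430 + 0.000289 + 0.00922) = 0.229
Q = 4.29, so δQ/Q = 0.229/4.29 = 0.0535.

5.35%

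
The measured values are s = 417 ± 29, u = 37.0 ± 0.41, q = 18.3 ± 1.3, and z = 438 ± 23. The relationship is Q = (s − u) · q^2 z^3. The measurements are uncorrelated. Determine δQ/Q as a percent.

22.5%

Let w = s − u = 380. δw = √(δs² + δu²) = √(841 + 0.168) = 29.0, so δw/w = 0.0763.
Q is then a monomial in w, q, z:
δQ/Q = √((δw/w)² + (2·δq/q)² + (3·δz/z)²) = √(0.00583 + 0.0202 + 0.0248) = 0.225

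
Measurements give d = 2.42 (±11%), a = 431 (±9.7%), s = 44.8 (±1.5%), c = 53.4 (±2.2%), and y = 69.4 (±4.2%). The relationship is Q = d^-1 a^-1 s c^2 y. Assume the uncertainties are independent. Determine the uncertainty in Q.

Products/powers → add relative errors in quadrature, weighted by exponent:
  (-1·δd/d)² = (-1×0.110)² = 0.0121;  (-1·δa/a)² = (-1×0.0970)² = 0.00941;  (1·δs/s)² = (1×0.0150)² = 0.000225;  (2·δc/c)² = (2×0.0220)² = 0.00194;  (1·δy/y)² = (1×0.0420)² = 0.00176
δQ/Q = √(0.0254) = 0.159
Q = 8500, so δQ = 0.159 × 8500 = 1360.

1360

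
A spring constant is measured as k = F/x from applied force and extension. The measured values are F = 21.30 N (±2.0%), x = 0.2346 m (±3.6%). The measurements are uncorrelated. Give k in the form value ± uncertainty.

90.79 ± 3.74 N/m

For a monomial k ∝ F, x^-1, fractional errors add in quadrature:
  (1·δF/F)² = (1×0.0200)² = 0.000400;  (-1·δx/x)² = (-1×0.0360)² = 0.00130
δk/k = √(0.00170) = 0.0412
k = 90.79 N/m, so δk = 0.0412 × 90.79 = 3.74 N/m.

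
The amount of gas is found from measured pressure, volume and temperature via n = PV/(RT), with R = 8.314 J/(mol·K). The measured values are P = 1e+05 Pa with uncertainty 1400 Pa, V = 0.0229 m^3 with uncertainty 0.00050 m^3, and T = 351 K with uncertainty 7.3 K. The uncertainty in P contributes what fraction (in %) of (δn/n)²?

17.7%

(δn/n)² = (1·δP/P)² + (1·δV/V)² + (-1·δT/T)²
  P term: (1×0.0140)² = 0.000196
  V term: (1×0.0218)² = 0.000477
  T term: (-1×0.0208)² = 0.000433
Total = 0.00111. Share from P = 0.000196/0.00111 = 0.177.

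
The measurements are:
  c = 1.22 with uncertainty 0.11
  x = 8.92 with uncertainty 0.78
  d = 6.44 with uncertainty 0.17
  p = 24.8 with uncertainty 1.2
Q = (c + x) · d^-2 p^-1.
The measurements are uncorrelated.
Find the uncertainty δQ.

0.00104

Let u = c + x = 10.1. δu = √(δc² + δx²) = √(0.0121 + 0.608) = 0.788, so δu/u = 0.0777.
Q is then a monomial in u, d, p:
δQ/Q = √((δu/u)² + (-2·δd/d)² + (-1·δp/p)²) = √(0.00603 + 0.00279 + 0.00234) = 0.106
Q = 0.00986, so δQ = 0.106 × 0.00986 = 0.00104.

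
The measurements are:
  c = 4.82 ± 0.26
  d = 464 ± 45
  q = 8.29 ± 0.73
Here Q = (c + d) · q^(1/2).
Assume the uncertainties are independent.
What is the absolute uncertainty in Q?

Let u = c + d = 469. δu = √(δc² + δd²) = √(0.0676 + 2020) = 45.0, so δu/u = 0.0960.
Q is then a monomial in u, q:
δQ/Q = √((δu/u)² + (½·δq/q)²) = √(0.00921 + 0.00194) = 0.106
Q = 1350, so δQ = 0.106 × 1350 = 143.

143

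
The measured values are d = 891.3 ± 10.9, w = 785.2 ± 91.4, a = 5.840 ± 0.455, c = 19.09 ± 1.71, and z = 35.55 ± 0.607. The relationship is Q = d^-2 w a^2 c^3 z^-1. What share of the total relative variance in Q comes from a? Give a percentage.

(δQ/Q)² = (-2·δd/d)² + (1·δw/w)² + (2·δa/a)² + (3·δc/c)² + (-1·δz/z)²
  d term: (-2×0.0122)² = 0.000598
  w term: (1×0.116)² = 0.0135
  a term: (2×0.0779)² = 0.0243
  c term: (3×0.0896)² = 0.0722
  z term: (-1×0.0171)² = 0.000292
Total = 0.111. Share from a = 0.0243/0.111 = 0.219.

21.9%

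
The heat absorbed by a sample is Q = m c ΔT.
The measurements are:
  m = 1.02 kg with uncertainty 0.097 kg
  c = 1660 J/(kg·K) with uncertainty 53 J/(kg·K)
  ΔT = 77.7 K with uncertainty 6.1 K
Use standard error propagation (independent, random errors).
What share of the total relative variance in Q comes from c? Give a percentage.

(δQ/Q)² = (1·δm/m)² + (1·δc/c)² + (1·δΔT/ΔT)²
  m term: (1×0.0951)² = 0.00904
  c term: (1×0.0319)² = 0.00102
  ΔT term: (1×0.0785)² = 0.00616
Total = 0.0162. Share from c = 0.00102/0.0162 = 0.0628.

6.28%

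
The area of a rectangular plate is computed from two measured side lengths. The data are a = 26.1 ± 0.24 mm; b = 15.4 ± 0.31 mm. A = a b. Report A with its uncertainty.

402 ± 8.90 mm^2

Each factor contributes (exponent × relative error)² to (δA/A)²:
  (1·δa/a)² = (1×0.00920)² = 8.46e-05;  (1·δb/b)² = (1×0.0201)² = 0.000405
δA/A = √(0.000490) = 0.0221
A = 402 mm^2, so δA = 0.0221 × 402 = 8.90 mm^2.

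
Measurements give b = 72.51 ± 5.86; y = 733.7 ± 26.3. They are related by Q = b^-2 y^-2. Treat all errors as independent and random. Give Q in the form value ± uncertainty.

(3.533 ± 0.625) × 10^-10

For a monomial Q ∝ b^-2, y^-2, fractional errors add in quadrature:
  (-2·δb/b)² = (-2×0.0808)² = 0.0261;  (-2·δy/y)² = (-2×0.0358)² = 0.00514
δQ/Q = √(0.0313) = 0.177
Q = 3.533e-10, so δQ = 0.177 × 3.533e-10 = 6.25e-11.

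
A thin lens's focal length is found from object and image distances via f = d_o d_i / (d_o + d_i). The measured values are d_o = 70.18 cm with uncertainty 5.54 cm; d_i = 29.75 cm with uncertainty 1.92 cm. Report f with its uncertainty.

∂f/∂d_o = (d_i/(d_o+d_i))² = 0.0886;  ∂f/∂d_i = (d_o/(d_o+d_i))² = 0.493
δf = √((∂f/∂d_o · δd_o)² + (∂f/∂d_i · δd_i)²) = √(0.241 + 0.897) = 1.07 cm
f = 20.89 cm.

20.89 ± 1.07 cm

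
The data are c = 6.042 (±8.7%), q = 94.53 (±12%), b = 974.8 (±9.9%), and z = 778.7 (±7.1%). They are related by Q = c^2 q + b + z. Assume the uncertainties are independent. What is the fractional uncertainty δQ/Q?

Let p = c^2·q = 3451. δp/p = √((2·δc/c)² + (1·δq/q)²) = √(0.0303 + 0.0144) = 0.211, so δp = 729.
Q = p + b + z: δQ = √(δp² + δb² + δz²) = √(5.32e+05 + 9310 + 3060) = 738
Q = 5204, so δQ/Q = 738/5204 = 0.142.

0.142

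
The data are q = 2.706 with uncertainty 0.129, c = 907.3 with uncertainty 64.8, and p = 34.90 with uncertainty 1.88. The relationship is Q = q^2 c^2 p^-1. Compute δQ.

31100

For a monomial Q ∝ q^2, c^2, p^-1, fractional errors add in quadrature:
  (2·δq/q)² = (2×0.0477)² = 0.00909;  (2·δc/c)² = (2×0.0714)² = 0.0204;  (-1·δp/p)² = (-1×0.0539)² = 0.00290
δQ/Q = √(0.0324) = 0.180
Q = 172700, so δQ = 0.180 × 172700 = 31100.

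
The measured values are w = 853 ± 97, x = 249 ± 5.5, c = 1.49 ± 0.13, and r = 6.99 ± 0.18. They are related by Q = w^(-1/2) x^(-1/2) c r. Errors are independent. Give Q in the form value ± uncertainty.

0.0226 ± 0.00244

For a monomial Q ∝ w^(-1/2), x^(-1/2), c, r, fractional errors add in quadrature:
  (−½·δw/w)² = (-0.5×0.114)² = 0.00323;  (−½·δx/x)² = (-0.5×0.0221)² = 0.000122;  (1·δc/c)² = (1×0.0872)² = 0.00761;  (1·δr/r)² = (1×0.0258)² = 0.000663
δQ/Q = √(0.0116) = 0.108
Q = 0.0226, so δQ = 0.108 × 0.0226 = 0.00244.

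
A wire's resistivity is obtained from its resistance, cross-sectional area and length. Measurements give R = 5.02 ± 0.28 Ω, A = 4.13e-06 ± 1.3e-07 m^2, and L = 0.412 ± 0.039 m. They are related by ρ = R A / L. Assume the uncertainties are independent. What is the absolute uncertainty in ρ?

5.75e-06 Ω·m

ρ is a product of powers, so relative uncertainties combine in quadrature:
  (1·δR/R)² = (1×0.0558)² = 0.00311;  (1·δA/A)² = (1×0.0315)² = 0.000991;  (-1·δL/L)² = (-1×0.0947)² = 0.00896
δρ/ρ = √(0.0131) = 0.114
ρ = 5.03e-05 Ω·m, so δρ = 0.114 × 5.03e-05 = 5.75e-06 Ω·m.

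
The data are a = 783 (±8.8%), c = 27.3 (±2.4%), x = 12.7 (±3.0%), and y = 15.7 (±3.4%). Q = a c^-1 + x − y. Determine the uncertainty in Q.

Let p = a·c^-1 = 28.7. δp/p = √((1·δa/a)² + (-1·δc/c)²) = √(0.00774 + 0.000576) = 0.0912, so δp = 2.62.
Q = p + x − y: δQ = √(δp² + δx² + δy²) = √(6.84 + 0.145 + 0.285) = 2.70

2.70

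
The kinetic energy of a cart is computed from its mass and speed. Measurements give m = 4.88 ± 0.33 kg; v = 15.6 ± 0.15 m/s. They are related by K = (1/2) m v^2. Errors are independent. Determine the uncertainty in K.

K is a product of powers, so relative uncertainties combine in quadrature:
  (1·δm/m)² = (1×0.0676)² = 0.00457;  (2·δv/v)² = (2×0.00962)² = 0.000370
δK/K = √(0.00494) = 0.0703
K = 594 J, so δK = 0.0703 × 594 = 41.7 J.

41.7 J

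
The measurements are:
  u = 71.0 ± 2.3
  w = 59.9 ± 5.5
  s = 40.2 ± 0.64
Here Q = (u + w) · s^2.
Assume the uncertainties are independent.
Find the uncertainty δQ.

11800

Let h = u + w = 131. δh = √(δu² + δw²) = √(5.29 + 30.2) = 5.96, so δh/h = 0.0455.
Q is then a monomial in h, s:
δQ/Q = √((δh/h)² + (2·δs/s)²) = √(0.00207 + 0.00101) = 0.0556
Q = 2.12e+05, so δQ = 0.0556 × 2.12e+05 = 11800.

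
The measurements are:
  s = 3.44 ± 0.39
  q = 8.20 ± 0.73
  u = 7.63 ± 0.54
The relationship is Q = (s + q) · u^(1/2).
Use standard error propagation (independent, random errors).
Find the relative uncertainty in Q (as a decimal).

Let w = s + q = 11.6. δw = √(δs² + δq²) = √(0.152 + 0.533) = 0.828, so δw/w = 0.0711.
Q is then a monomial in w, u:
δQ/Q = √((δw/w)² + (½·δu/u)²) = √(0.00506 + 0.00125) = 0.0794

0.0794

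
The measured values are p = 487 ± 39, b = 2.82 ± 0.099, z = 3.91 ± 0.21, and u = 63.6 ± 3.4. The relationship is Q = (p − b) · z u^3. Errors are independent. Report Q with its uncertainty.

(4.87 ± 0.912) × 10^8

Let w = p − b = 484. δw = √(δp² + δb²) = √(1520 + 0.00980) = 39.0, so δw/w = 0.0805.
Q is then a monomial in w, z, u:
δQ/Q = √((δw/w)² + (1·δz/z)² + (3·δu/u)²) = √(0.00649 + 0.00288 + 0.0257) = 0.187
Q = 4.87e+08, so δQ = 0.187 × 4.87e+08 = 9.12e+07.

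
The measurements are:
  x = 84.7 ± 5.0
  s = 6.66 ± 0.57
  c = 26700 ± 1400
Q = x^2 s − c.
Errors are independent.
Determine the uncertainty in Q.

7110

Let p = x^2·s = 47800. δp/p = √((2·δx/x)² + (1·δs/s)²) = √(0.0139 + 0.00732) = 0.146, so δp = 6970.
Q = p − c: δQ = √(δp² + δc²) = √(4.85e+07 + 1.96e+06) = 7110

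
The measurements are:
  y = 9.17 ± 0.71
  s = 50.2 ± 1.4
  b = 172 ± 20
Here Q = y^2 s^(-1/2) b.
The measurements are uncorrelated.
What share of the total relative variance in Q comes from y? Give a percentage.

63.6%

(δQ/Q)² = (2·δy/y)² + (−½·δs/s)² + (1·δb/b)²
  y term: (2×0.0774)² = 0.0240
  s term: (-0.5×0.0279)² = 0.000194
  b term: (1×0.116)² = 0.0135
Total = 0.0377. Share from y = 0.0240/0.0377 = 0.636.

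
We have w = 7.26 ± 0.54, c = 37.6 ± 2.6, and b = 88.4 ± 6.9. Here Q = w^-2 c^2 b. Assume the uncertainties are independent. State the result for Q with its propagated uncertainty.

Since Q is a product/quotient, work with relative uncertainties:
  (-2·δw/w)² = (-2×0.0744)² = 0.0221;  (2·δc/c)² = (2×0.0691)² = 0.0191;  (1·δb/b)² = (1×0.0781)² = 0.00609
δQ/Q = √(0.0473) = 0.218
Q = 2370, so δQ = 0.218 × 2370 = 516.

2370 ± 516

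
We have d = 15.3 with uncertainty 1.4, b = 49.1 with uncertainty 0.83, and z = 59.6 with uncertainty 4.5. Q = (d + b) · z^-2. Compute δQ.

0.00278

Let u = d + b = 64.4. δu = √(δd² + δb²) = √(1.96 + 0.689) = 1.63, so δu/u = 0.0253.
Q is then a monomial in u, z:
δQ/Q = √((δu/u)² + (-2·δz/z)²) = √(0.000639 + 0.0228) = 0.153
Q = 0.0181, so δQ = 0.153 × 0.0181 = 0.00278.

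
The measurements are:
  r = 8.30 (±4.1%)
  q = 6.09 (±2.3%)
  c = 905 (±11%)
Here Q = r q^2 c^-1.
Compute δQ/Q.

Q is a product of powers, so relative uncertainties combine in quadrature:
  (1·δr/r)² = (1×0.0410)² = 0.00168;  (2·δq/q)² = (2×0.0230)² = 0.00212;  (-1·δc/c)² = (-1×0.110)² = 0.0121
δQ/Q = √(0.0159) = 0.126

0.126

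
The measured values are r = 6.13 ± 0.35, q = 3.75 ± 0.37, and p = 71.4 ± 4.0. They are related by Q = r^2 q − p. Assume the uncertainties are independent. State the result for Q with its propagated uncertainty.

69.5 ± 21.6

Let w = r^2·q = 141. δw/w = √((2·δr/r)² + (1·δq/q)²) = √(0.0130 + 0.00974) = 0.151, so δw = 21.3.
Q = w − p: δQ = √(δw² + δp²) = √(452 + 16.0) = 21.6
Q = 69.5.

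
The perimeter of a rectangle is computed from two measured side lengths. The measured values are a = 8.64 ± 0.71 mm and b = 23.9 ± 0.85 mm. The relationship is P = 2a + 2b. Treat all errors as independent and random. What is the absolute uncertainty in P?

2.22 mm

P is a linear combination, so absolute uncertainties add in quadrature:
  (2·δa)² = 2.02;  (2·δb)² = 2.89
δP = √(4.91) = 2.22 mm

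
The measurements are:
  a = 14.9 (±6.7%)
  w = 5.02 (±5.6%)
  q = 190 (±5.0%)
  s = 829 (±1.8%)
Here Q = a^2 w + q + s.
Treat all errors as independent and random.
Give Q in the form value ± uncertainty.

Let p = a^2·w = 1110. δp/p = √((2·δa/a)² + (1·δw/w)²) = √(0.0180 + 0.00314) = 0.145, so δp = 162.
Q = p + q + s: δQ = √(δp² + δq² + δs²) = √(26200 + 90.2 + 223) = 163
Q = 2130.

2130 ± 163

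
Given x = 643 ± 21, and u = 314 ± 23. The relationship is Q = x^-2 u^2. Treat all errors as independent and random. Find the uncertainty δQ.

Relative error in a monomial: (δQ/Q)² = Σ (nᵢ · δxᵢ/xᵢ)².
  (-2·δx/x)² = (-2×0.0327)² = 0.00427;  (2·δu/u)² = (2×0.0732)² = 0.0215
δQ/Q = √(0.0257) = 0.160
Q = 0.238, so δQ = 0.160 × 0.238 = 0.0383.

0.0383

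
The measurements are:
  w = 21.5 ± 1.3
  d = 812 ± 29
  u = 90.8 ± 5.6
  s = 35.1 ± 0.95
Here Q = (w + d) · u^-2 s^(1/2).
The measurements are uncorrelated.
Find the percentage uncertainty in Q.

Let h = w + d = 834. δh = √(δw² + δd²) = √(1.69 + 841) = 29.0, so δh/h = 0.0348.
Q is then a monomial in h, u, s:
δQ/Q = √((δh/h)² + (-2·δu/u)² + (½·δs/s)²) = √(0.00121 + 0.0152 + 0.000183) = 0.129

12.9%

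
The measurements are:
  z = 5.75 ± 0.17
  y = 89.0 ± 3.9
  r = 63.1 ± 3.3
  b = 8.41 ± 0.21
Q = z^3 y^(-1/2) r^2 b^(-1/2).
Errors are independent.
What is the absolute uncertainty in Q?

3860

Each factor contributes (exponent × relative error)² to (δQ/Q)²:
  (3·δz/z)² = (3×0.0296)² = 0.00787;  (−½·δy/y)² = (-0.5×0.0438)² = 0.000480;  (2·δr/r)² = (2×0.0523)² = 0.0109;  (−½·δb/b)² = (-0.5×0.0250)² = 0.000156
δQ/Q = √(0.0194) = 0.139
Q = 27700, so δQ = 0.139 × 27700 = 3860.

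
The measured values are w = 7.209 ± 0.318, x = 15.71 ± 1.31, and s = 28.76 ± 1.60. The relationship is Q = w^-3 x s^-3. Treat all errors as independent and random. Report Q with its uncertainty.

For a monomial Q ∝ w^-3, x, s^-3, fractional errors add in quadrature:
  (-3·δw/w)² = (-3×0.0441)² = 0.0175;  (1·δx/x)² = (1×0.0834)² = 0.00695;  (-3·δs/s)² = (-3×0.0556)² = 0.0279
δQ/Q = √(0.0523) = 0.229
Q = 1.763e-06, so δQ = 0.229 × 1.763e-06 = 4.03e-07.

(1.763 ± 0.403) × 10^-6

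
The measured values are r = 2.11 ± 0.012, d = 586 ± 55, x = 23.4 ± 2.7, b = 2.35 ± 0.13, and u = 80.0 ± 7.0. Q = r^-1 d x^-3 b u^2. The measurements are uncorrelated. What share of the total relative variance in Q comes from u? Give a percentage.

(δQ/Q)² = (-1·δr/r)² + (1·δd/d)² + (-3·δx/x)² + (1·δb/b)² + (2·δu/u)²
  r term: (-1×0.00569)² = 3.23e-05
  d term: (1×0.0939)² = 0.00881
  x term: (-3×0.115)² = 0.120
  b term: (1×0.0553)² = 0.00306
  u term: (2×0.0875)² = 0.0306
Total = 0.162. Share from u = 0.0306/0.162 = 0.189.

18.9%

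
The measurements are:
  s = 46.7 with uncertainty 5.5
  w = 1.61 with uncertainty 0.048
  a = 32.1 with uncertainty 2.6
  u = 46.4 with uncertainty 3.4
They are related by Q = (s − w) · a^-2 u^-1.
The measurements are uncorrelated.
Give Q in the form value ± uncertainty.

0.000943 ± 0.000203

Let h = s − w = 45.1. δh = √(δs² + δw²) = √(30.2 + 0.00230) = 5.50, so δh/h = 0.122.
Q is then a monomial in h, a, u:
δQ/Q = √((δh/h)² + (-2·δa/a)² + (-1·δu/u)²) = √(0.0149 + 0.0262 + 0.00537) = 0.216
Q = 0.000943, so δQ = 0.216 × 0.000943 = 0.000203.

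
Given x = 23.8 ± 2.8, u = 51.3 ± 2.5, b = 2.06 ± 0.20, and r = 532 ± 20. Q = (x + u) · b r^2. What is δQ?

Let w = x + u = 75.1. δw = √(δx² + δu²) = √(7.84 + 6.25) = 3.75, so δw/w = 0.0500.
Q is then a monomial in w, b, r:
δQ/Q = √((δw/w)² + (1·δb/b)² + (2·δr/r)²) = √(0.00250 + 0.00943 + 0.00565) = 0.133
Q = 4.38e+07, so δQ = 0.133 × 4.38e+07 = 5.81e+06.

5.81e+06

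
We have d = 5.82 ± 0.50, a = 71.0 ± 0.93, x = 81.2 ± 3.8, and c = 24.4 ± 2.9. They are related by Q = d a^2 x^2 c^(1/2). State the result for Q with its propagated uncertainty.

For a monomial Q ∝ d, a^2, x^2, c^(1/2), fractional errors add in quadrature:
  (1·δd/d)² = (1×0.0859)² = 0.00738;  (2·δa/a)² = (2×0.0131)² = 0.000686;  (2·δx/x)² = (2×0.0468)² = 0.00876;  (½·δc/c)² = (0.5×0.119)² = 0.00353
δQ/Q = √(0.0204) = 0.143
Q = 9.56e+08, so δQ = 0.143 × 9.56e+08 = 1.36e+08.

(9.56 ± 1.36) × 10^8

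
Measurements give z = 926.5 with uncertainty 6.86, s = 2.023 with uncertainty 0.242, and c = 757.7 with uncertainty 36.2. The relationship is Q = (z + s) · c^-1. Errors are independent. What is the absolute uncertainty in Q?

0.0592

Let u = z + s = 928.5. δu = √(δz² + δs²) = √(47.1 + 0.0586) = 6.86, so δu/u = 0.00739.
Q is then a monomial in u, c:
δQ/Q = √((δu/u)² + (-1·δc/c)²) = √(5.47e-05 + 0.00228) = 0.0483
Q = 1.225, so δQ = 0.0483 × 1.225 = 0.0592.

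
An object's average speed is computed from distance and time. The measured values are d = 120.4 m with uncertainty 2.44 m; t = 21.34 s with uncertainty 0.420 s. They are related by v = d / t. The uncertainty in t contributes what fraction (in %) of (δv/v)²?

48.5%

(δv/v)² = (1·δd/d)² + (-1·δt/t)²
  d term: (1×0.0203)² = 0.000411
  t term: (-1×0.0197)² = 0.000387
Total = 0.000798. Share from t = 0.000387/0.000798 = 0.485.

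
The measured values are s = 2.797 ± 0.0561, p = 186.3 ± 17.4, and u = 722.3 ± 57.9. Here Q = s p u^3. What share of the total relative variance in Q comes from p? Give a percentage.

13.0%

(δQ/Q)² = (1·δs/s)² + (1·δp/p)² + (3·δu/u)²
  s term: (1×0.0201)² = 0.000402
  p term: (1×0.0934)² = 0.00872
  u term: (3×0.0802)² = 0.0578
Total = 0.0670. Share from p = 0.00872/0.0670 = 0.130.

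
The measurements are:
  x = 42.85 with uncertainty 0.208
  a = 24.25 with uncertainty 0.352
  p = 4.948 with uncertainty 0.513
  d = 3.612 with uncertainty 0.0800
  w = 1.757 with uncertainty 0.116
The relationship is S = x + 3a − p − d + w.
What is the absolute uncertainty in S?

1.20

S is a linear combination, so absolute uncertainties add in quadrature:
  (δx)² = 0.0433;  (3·δa)² = 1.12;  (δp)² = 0.263;  (δd)² = 0.00640;  (δw)² = 0.0135
δS = √(1.44) = 1.20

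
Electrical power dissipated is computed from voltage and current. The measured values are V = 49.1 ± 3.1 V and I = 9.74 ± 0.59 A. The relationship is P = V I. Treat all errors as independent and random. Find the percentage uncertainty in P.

8.75%

Since P is a product/quotient, work with relative uncertainties:
  (1·δV/V)² = (1×0.0631)² = 0.00399;  (1·δI/I)² = (1×0.0606)² = 0.00367
δP/P = √(0.00766) = 0.0875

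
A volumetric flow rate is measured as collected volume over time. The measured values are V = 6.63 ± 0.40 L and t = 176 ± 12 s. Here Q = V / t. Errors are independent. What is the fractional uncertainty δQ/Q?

Since Q is a product/quotient, work with relative uncertainties:
  (1·δV/V)² = (1×0.0603)² = 0.00364;  (-1·δt/t)² = (-1×0.0682)² = 0.00465
δQ/Q = √(0.00829) = 0.0910

0.0910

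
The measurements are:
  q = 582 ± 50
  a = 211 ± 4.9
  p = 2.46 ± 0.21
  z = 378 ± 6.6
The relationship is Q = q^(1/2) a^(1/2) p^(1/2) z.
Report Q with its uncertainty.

Relative error in a monomial: (δQ/Q)² = Σ (nᵢ · δxᵢ/xᵢ)².
  (½·δq/q)² = (0.5×0.0859)² = 0.00185;  (½·δa/a)² = (0.5×0.0232)² = 0.000135;  (½·δp/p)² = (0.5×0.0854)² = 0.00182;  (1·δz/z)² = (1×0.0175)² = 0.000305
δQ/Q = √(0.00411) = 0.0641
Q = 2.08e+05, so δQ = 0.0641 × 2.08e+05 = 13300.

(2.08 ± 0.133) × 10^5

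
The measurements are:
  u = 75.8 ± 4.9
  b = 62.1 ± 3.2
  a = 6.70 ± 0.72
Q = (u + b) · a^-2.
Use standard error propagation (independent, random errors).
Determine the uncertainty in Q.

0.673

Let w = u + b = 138. δw = √(δu² + δb²) = √(24.0 + 10.2) = 5.85, so δw/w = 0.0424.
Q is then a monomial in w, a:
δQ/Q = √((δw/w)² + (-2·δa/a)²) = √(0.00180 + 0.0462) = 0.219
Q = 3.07, so δQ = 0.219 × 3.07 = 0.673.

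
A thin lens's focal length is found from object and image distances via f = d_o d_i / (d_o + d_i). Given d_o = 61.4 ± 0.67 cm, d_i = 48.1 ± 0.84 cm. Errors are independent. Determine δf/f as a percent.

∂f/∂d_o = (d_i/(d_o+d_i))² = 0.193;  ∂f/∂d_i = (d_o/(d_o+d_i))² = 0.314
δf = √((∂f/∂d_o · δd_o)² + (∂f/∂d_i · δd_i)²) = √(0.0167 + 0.0698) = 0.294 cm
f = 27.0 cm, so δf/f = 0.294/27.0 = 0.0109.

1.09%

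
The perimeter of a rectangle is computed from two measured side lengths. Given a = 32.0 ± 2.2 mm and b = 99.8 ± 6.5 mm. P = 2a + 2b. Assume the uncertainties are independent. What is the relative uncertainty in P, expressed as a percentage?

5.21%

For a sum/difference, combine absolute errors in quadrature:
  (2·δa)² = 19.4;  (2·δb)² = 169
δP = √(188) = 13.7 mm
P = 264 mm, so δP/P = 13.7/264 = 0.0521.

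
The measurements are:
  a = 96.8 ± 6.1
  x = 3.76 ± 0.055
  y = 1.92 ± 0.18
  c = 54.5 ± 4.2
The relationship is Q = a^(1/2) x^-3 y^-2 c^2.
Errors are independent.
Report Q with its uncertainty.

149 ± 37.1

Relative error in a monomial: (δQ/Q)² = Σ (nᵢ · δxᵢ/xᵢ)².
  (½·δa/a)² = (0.5×0.0630)² = 0.000993;  (-3·δx/x)² = (-3×0.0146)² = 0.00193;  (-2·δy/y)² = (-2×0.0938)² = 0.0352;  (2·δc/c)² = (2×0.0771)² = 0.0238
δQ/Q = √(0.0618) = 0.249
Q = 149, so δQ = 0.249 × 149 = 37.1.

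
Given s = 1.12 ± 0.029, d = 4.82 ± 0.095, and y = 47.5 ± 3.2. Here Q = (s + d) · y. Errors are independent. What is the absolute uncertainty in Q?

19.6

Let u = s + d = 5.94. δu = √(δs² + δd²) = √(0.000841 + 0.00903) = 0.0993, so δu/u = 0.0167.
Q is then a monomial in u, y:
δQ/Q = √((δu/u)² + (1·δy/y)²) = √(0.000280 + 0.00454) = 0.0694
Q = 282, so δQ = 0.0694 × 282 = 19.6.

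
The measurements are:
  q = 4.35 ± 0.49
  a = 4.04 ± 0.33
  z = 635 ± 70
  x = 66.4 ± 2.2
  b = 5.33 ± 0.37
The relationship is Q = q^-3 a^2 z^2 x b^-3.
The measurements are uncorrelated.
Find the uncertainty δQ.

Each factor contributes (exponent × relative error)² to (δQ/Q)²:
  (-3·δq/q)² = (-3×0.113)² = 0.114;  (2·δa/a)² = (2×0.0817)² = 0.0267;  (2·δz/z)² = (2×0.110)² = 0.0486;  (1·δx/x)² = (1×0.0331)² = 0.00110;  (-3·δb/b)² = (-3×0.0694)² = 0.0434
δQ/Q = √(0.234) = 0.484
Q = 35100, so δQ = 0.484 × 35100 = 17000.

17000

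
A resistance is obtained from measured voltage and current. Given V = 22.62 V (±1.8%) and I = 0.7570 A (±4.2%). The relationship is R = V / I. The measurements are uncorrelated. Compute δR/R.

R is a product of powers, so relative uncertainties combine in quadrature:
  (1·δV/V)² = (1×0.0180)² = 0.000324;  (-1·δI/I)² = (-1×0.0420)² = 0.00176
δR/R = √(0.00209) = 0.0457

0.0457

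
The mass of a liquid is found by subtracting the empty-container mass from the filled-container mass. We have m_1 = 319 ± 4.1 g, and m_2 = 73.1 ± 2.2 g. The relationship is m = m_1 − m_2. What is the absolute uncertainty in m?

4.65 g

Absolute uncertainties add in quadrature for a linear combination:
  (δm_1)² = 16.8;  (δm_2)² = 4.84
δm = √(21.6) = 4.65 g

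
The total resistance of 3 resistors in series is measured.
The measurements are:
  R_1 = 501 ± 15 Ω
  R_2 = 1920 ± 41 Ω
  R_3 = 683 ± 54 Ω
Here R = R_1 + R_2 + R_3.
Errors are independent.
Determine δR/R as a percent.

2.24%

Absolute uncertainties add in quadrature for a linear combination:
  (δR_1)² = 225;  (δR_2)² = 1680;  (δR_3)² = 2920
δR = √(4820) = 69.4 Ω
R = 3100 Ω, so δR/R = 69.4/3100 = 0.0224.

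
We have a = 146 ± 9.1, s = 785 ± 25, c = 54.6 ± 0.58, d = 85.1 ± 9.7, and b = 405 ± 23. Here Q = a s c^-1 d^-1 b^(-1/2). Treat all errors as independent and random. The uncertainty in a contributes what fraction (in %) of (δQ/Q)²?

(δQ/Q)² = (1·δa/a)² + (1·δs/s)² + (-1·δc/c)² + (-1·δd/d)² + (−½·δb/b)²
  a term: (1×0.0623)² = 0.00388
  s term: (1×0.0318)² = 0.00101
  c term: (-1×0.0106)² = 0.000113
  d term: (-1×0.114)² = 0.0130
  b term: (-0.5×0.0568)² = 0.000806
Total = 0.0188. Share from a = 0.00388/0.0188 = 0.207.

20.7%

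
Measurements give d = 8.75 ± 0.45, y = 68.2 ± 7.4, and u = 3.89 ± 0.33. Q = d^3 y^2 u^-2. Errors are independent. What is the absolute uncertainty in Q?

65000

Each factor contributes (exponent × relative error)² to (δQ/Q)²:
  (3·δd/d)² = (3×0.0514)² = 0.0238;  (2·δy/y)² = (2×0.109)² = 0.0471;  (-2·δu/u)² = (-2×0.0848)² = 0.0288
δQ/Q = √(0.0997) = 0.316
Q = 2.06e+05, so δQ = 0.316 × 2.06e+05 = 65000.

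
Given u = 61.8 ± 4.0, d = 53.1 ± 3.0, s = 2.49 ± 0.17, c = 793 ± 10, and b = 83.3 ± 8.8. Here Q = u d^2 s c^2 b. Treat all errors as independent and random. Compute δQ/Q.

0.183

Each factor contributes (exponent × relative error)² to (δQ/Q)²:
  (1·δu/u)² = (1×0.0647)² = 0.00419;  (2·δd/d)² = (2×0.0565)² = 0.0128;  (1·δs/s)² = (1×0.0683)² = 0.00466;  (2·δc/c)² = (2×0.0126)² = 0.000636;  (1·δb/b)² = (1×0.106)² = 0.0112
δQ/Q = √(0.0334) = 0.183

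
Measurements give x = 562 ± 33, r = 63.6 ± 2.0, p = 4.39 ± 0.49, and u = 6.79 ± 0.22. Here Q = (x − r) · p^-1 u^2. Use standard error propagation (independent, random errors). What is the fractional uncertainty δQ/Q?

Let w = x − r = 498. δw = √(δx² + δr²) = √(1090 + 4.00) = 33.1, so δw/w = 0.0663.
Q is then a monomial in w, p, u:
δQ/Q = √((δw/w)² + (-1·δp/p)² + (2·δu/u)²) = √(0.00440 + 0.0125 + 0.00420) = 0.145

0.145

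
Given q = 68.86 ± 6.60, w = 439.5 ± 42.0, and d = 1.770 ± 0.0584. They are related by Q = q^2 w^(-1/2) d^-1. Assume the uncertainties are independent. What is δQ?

Relative error in a monomial: (δQ/Q)² = Σ (nᵢ · δxᵢ/xᵢ)².
  (2·δq/q)² = (2×0.0958)² = 0.0367;  (−½·δw/w)² = (-0.5×0.0956)² = 0.00228;  (-1·δd/d)² = (-1×0.0330)² = 0.00109
δQ/Q = √(0.0401) = 0.200
Q = 127.8, so δQ = 0.200 × 127.8 = 25.6.

25.6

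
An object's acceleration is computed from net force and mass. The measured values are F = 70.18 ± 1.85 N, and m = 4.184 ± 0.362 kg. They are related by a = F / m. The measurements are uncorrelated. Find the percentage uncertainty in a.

9.04%

Relative error in a monomial: (δa/a)² = Σ (nᵢ · δxᵢ/xᵢ)².
  (1·δF/F)² = (1×0.0264)² = 0.000695;  (-1·δm/m)² = (-1×0.0865)² = 0.00749
δa/a = √(0.00818) = 0.0904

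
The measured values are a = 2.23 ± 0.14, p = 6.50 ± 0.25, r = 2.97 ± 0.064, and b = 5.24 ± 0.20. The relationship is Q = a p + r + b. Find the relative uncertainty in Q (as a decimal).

Let w = a·p = 14.5. δw/w = √((1·δa/a)² + (1·δp/p)²) = √(0.00394 + 0.00148) = 0.0736, so δw = 1.07.
Q = w + r + b: δQ = √(δw² + δr² + δb²) = √(1.14 + 0.00410 + 0.0400) = 1.09
Q = 22.7, so δQ/Q = 1.09/22.7 = 0.0479.

0.0479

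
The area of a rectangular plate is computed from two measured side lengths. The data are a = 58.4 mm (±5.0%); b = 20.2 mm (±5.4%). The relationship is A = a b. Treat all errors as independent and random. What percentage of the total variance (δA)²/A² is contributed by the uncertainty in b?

(δA/A)² = (1·δa/a)² + (1·δb/b)²
  a term: (1×0.0500)² = 0.00250
  b term: (1×0.0540)² = 0.00292
Total = 0.00542. Share from b = 0.00292/0.00542 = 0.538.

53.8%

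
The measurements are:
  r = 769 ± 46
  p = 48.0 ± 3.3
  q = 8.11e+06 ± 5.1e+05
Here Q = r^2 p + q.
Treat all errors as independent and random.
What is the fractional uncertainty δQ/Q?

0.108

Let w = r^2·p = 2.84e+07. δw/w = √((2·δr/r)² + (1·δp/p)²) = √(0.0143 + 0.00473) = 0.138, so δw = 3.92e+06.
Q = w + q: δQ = √(δw² + δq²) = √(1.53e+13 + 2.6e+11) = 3.95e+06
Q = 3.65e+07, so δQ/Q = 3.95e+06/3.65e+07 = 0.108.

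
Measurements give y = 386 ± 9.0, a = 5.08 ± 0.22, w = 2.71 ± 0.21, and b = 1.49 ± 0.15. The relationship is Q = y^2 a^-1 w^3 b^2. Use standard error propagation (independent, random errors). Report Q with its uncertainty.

(1.30 ± 0.407) × 10^6

Q is a product of powers, so relative uncertainties combine in quadrature:
  (2·δy/y)² = (2×0.0233)² = 0.00217;  (-1·δa/a)² = (-1×0.0433)² = 0.00188;  (3·δw/w)² = (3×0.0775)² = 0.0540;  (2·δb/b)² = (2×0.101)² = 0.0405
δQ/Q = √(0.0986) = 0.314
Q = 1.3e+06, so δQ = 0.314 × 1.3e+06 = 4.07e+05.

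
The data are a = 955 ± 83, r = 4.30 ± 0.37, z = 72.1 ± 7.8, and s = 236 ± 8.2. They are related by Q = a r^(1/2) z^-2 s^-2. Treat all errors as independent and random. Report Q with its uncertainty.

Since Q is a product/quotient, work with relative uncertainties:
  (1·δa/a)² = (1×0.0869)² = 0.00755;  (½·δr/r)² = (0.5×0.0860)² = 0.00185;  (-2·δz/z)² = (-2×0.108)² = 0.0468;  (-2·δs/s)² = (-2×0.0347)² = 0.00483
δQ/Q = √(0.0610) = 0.247
Q = 6.84e-06, so δQ = 0.247 × 6.84e-06 = 1.69e-06.

(6.84 ± 1.69) × 10^-6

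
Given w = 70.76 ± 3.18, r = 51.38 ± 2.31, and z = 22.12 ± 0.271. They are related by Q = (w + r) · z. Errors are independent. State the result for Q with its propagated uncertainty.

2702 ± 93.0

Let u = w + r = 122.1. δu = √(δw² + δr²) = √(10.1 + 5.34) = 3.93, so δu/u = 0.0322.
Q is then a monomial in u, z:
δQ/Q = √((δu/u)² + (1·δz/z)²) = √(0.00104 + 0.000150) = 0.0344
Q = 2702, so δQ = 0.0344 × 2702 = 93.0.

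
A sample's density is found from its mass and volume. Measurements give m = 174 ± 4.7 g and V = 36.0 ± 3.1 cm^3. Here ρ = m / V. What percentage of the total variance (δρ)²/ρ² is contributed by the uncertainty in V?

(δρ/ρ)² = (1·δm/m)² + (-1·δV/V)²
  m term: (1×0.0270)² = 0.000730
  V term: (-1×0.0861)² = 0.00742
Total = 0.00814. Share from V = 0.00742/0.00814 = 0.910.

91.0%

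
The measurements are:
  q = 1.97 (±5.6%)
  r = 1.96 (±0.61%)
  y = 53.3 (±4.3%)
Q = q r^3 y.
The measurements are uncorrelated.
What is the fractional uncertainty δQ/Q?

Relative error in a monomial: (δQ/Q)² = Σ (nᵢ · δxᵢ/xᵢ)².
  (1·δq/q)² = (1×0.0560)² = 0.00314;  (3·δr/r)² = (3×0.00610)² = 0.000335;  (1·δy/y)² = (1×0.0430)² = 0.00185
δQ/Q = √(0.00532) = 0.0729

0.0729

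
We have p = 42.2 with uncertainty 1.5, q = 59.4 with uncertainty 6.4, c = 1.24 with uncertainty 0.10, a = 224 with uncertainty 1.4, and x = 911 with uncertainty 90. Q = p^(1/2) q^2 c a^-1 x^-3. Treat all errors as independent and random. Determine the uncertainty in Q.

6.3e-08

Each factor contributes (exponent × relative error)² to (δQ/Q)²:
  (½·δp/p)² = (0.5×0.0355)² = 0.000316;  (2·δq/q)² = (2×0.108)² = 0.0464;  (1·δc/c)² = (1×0.0806)² = 0.00650;  (-1·δa/a)² = (-1×0.00625)² = 3.91e-05;  (-3·δx/x)² = (-3×0.0988)² = 0.0878
δQ/Q = √(0.141) = 0.376
Q = 1.68e-07, so δQ = 0.376 × 1.68e-07 = 6.3e-08.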